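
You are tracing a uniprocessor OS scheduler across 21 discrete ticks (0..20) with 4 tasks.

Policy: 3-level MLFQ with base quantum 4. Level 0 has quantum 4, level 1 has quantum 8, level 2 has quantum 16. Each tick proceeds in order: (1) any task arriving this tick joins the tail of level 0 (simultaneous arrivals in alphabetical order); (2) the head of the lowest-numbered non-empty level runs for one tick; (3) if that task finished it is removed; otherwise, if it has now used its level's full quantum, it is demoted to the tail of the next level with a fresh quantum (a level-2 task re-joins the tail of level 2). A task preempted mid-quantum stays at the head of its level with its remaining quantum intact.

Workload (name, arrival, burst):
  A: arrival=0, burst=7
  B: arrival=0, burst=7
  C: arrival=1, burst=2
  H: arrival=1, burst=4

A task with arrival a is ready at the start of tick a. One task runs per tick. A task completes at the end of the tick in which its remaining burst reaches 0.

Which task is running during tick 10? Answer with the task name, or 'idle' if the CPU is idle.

running at tick 10 = H

t=0: L0/L1/L2 = AB/-/- → run A
t=1: L0/L1/L2 = ABCH/-/- → run A
t=2: L0/L1/L2 = ABCH/-/- → run A
t=3: L0/L1/L2 = ABCH/-/- → run A
t=4: L0/L1/L2 = BCH/A/- → run B
t=5: L0/L1/L2 = BCH/A/- → run B
t=6: L0/L1/L2 = BCH/A/- → run B
t=7: L0/L1/L2 = BCH/A/- → run B
t=8: L0/L1/L2 = CH/AB/- → run C
t=9: L0/L1/L2 = CH/AB/- → run C
t=10: L0/L1/L2 = H/AB/- → run H
t=11: L0/L1/L2 = H/AB/- → run H
t=12: L0/L1/L2 = H/AB/- → run H
t=13: L0/L1/L2 = H/AB/- → run H
t=14: L0/L1/L2 = -/AB/- → run A
t=15: L0/L1/L2 = -/AB/- → run A
t=16: L0/L1/L2 = -/AB/- → run A
t=17: L0/L1/L2 = -/B/- → run B
t=18: L0/L1/L2 = -/B/- → run B
t=19: L0/L1/L2 = -/B/- → run B
t=20: (idle)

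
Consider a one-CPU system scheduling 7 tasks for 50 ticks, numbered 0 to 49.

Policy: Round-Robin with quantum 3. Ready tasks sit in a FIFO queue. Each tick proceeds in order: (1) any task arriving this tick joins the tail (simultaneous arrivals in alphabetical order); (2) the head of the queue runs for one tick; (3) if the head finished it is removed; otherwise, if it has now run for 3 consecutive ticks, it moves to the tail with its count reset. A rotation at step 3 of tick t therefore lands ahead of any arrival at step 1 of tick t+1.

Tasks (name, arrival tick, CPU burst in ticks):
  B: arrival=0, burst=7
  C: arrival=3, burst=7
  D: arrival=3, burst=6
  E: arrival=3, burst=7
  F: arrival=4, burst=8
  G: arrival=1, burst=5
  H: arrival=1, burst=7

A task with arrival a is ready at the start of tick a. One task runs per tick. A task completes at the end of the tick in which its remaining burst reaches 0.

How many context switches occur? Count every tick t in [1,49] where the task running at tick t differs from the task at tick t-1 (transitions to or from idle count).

t=0: queue=[B] q_used=0 → run B
t=1: queue=[B,G,H] q_used=1 → run B
t=2: queue=[B,G,H] q_used=2 → run B
t=3: queue=[G,H,B,C,D,E] q_used=0 → run G
t=4: queue=[G,H,B,C,D,E,F] q_used=1 → run G
t=5: queue=[G,H,B,C,D,E,F] q_used=2 → run G
t=6: queue=[H,B,C,D,E,F,G] q_used=0 → run H
t=7: queue=[H,B,C,D,E,F,G] q_used=1 → run H
t=8: queue=[H,B,C,D,E,F,G] q_used=2 → run H
t=9: queue=[B,C,D,E,F,G,H] q_used=0 → run B
t=10: queue=[B,C,D,E,F,G,H] q_used=1 → run B
t=11: queue=[B,C,D,E,F,G,H] q_used=2 → run B
t=12: queue=[C,D,E,F,G,H,B] q_used=0 → run C
t=13: queue=[C,D,E,F,G,H,B] q_used=1 → run C
t=14: queue=[C,D,E,F,G,H,B] q_used=2 → run C
t=15: queue=[D,E,F,G,H,B,C] q_used=0 → run D
t=16: queue=[D,E,F,G,H,B,C] q_used=1 → run D
t=17: queue=[D,E,F,G,H,B,C] q_used=2 → run D
t=18: queue=[E,F,G,H,B,C,D] q_used=0 → run E
t=19: queue=[E,F,G,H,B,C,D] q_used=1 → run E
t=20: queue=[E,F,G,H,B,C,D] q_used=2 → run E
t=21: queue=[F,G,H,B,C,D,E] q_used=0 → run F
t=22: queue=[F,G,H,B,C,D,E] q_used=1 → run F
t=23: queue=[F,G,H,B,C,D,E] q_used=2 → run F
t=24: queue=[G,H,B,C,D,E,F] q_used=0 → run G
t=25: queue=[G,H,B,C,D,E,F] q_used=1 → run G
t=26: queue=[H,B,C,D,E,F] q_used=0 → run H
t=27: queue=[H,B,C,D,E,F] q_used=1 → run H
t=28: queue=[H,B,C,D,E,F] q_used=2 → run H
t=29: queue=[B,C,D,E,F,H] q_used=0 → run B
t=30: queue=[C,D,E,F,H] q_used=0 → run C
t=31: queue=[C,D,E,F,H] q_used=1 → run C
t=32: queue=[C,D,E,F,H] q_used=2 → run C
t=33: queue=[D,E,F,H,C] q_used=0 → run D
t=34: queue=[D,E,F,H,C] q_used=1 → run D
t=35: queue=[D,E,F,H,C] q_used=2 → run D
t=36: queue=[E,F,H,C] q_used=0 → run E
t=37: queue=[E,F,H,C] q_used=1 → run E
t=38: queue=[E,F,H,C] q_used=2 → run E
t=39: queue=[F,H,C,E] q_used=0 → run F
t=40: queue=[F,H,C,E] q_used=1 → run F
t=41: queue=[F,H,C,E] q_used=2 → run F
t=42: queue=[H,C,E,F] q_used=0 → run H
t=43: queue=[C,E,F] q_used=0 → run C
t=44: queue=[E,F] q_used=0 → run E
t=45: queue=[F] q_used=0 → run F
t=46: queue=[F] q_used=1 → run F
t=47: (idle)
t=48: (idle)
t=49: (idle)

context switches = 19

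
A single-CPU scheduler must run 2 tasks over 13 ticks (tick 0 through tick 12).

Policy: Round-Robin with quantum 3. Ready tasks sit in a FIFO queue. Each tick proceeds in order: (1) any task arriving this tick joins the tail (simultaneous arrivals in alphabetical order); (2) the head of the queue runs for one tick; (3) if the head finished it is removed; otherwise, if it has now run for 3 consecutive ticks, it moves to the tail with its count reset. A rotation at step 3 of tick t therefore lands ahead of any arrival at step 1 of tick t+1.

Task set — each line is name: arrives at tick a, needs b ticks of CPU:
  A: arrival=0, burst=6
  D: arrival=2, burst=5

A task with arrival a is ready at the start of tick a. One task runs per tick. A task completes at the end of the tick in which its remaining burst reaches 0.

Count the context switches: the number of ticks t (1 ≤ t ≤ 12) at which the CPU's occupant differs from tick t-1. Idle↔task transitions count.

context switches = 4

t=0: queue=[A] q_used=0 → run A
t=1: queue=[A] q_used=1 → run A
t=2: queue=[A,D] q_used=2 → run A
t=3: queue=[D,A] q_used=0 → run D
t=4: queue=[D,A] q_used=1 → run D
t=5: queue=[D,A] q_used=2 → run D
t=6: queue=[A,D] q_used=0 → run A
t=7: queue=[A,D] q_used=1 → run A
t=8: queue=[A,D] q_used=2 → run A
t=9: queue=[D] q_used=0 → run D
t=10: queue=[D] q_used=1 → run D
t=11: (idle)
t=12: (idle)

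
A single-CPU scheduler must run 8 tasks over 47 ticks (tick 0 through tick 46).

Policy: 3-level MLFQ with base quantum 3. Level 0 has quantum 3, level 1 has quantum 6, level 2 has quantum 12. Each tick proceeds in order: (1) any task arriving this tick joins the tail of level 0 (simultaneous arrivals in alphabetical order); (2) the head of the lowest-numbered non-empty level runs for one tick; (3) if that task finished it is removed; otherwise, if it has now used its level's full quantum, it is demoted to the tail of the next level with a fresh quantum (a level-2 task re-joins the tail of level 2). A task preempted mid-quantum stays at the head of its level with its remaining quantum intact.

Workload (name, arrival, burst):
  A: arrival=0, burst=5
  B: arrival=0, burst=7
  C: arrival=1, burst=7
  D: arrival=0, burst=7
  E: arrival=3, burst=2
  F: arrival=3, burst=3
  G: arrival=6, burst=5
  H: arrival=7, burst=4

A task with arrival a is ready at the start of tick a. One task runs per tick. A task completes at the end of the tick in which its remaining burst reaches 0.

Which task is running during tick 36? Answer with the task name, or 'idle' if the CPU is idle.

running at tick 36 = C

t=0: L0/L1/L2 = ABD/-/- → run A
t=1: L0/L1/L2 = ABDC/-/- → run A
t=2: L0/L1/L2 = ABDC/-/- → run A
t=3: L0/L1/L2 = BDCEF/A/- → run B
t=4: L0/L1/L2 = BDCEF/A/- → run B
t=5: L0/L1/L2 = BDCEF/A/- → run B
t=6: L0/L1/L2 = DCEFG/AB/- → run D
t=7: L0/L1/L2 = DCEFGH/AB/- → run D
t=8: L0/L1/L2 = DCEFGH/AB/- → run D
t=9: L0/L1/L2 = CEFGH/ABD/- → run C
t=10: L0/L1/L2 = CEFGH/ABD/- → run C
t=11: L0/L1/L2 = CEFGH/ABD/- → run C
t=12: L0/L1/L2 = EFGH/ABDC/- → run E
t=13: L0/L1/L2 = EFGH/ABDC/- → run E
t=14: L0/L1/L2 = FGH/ABDC/- → run F
t=15: L0/L1/L2 = FGH/ABDC/- → run F
t=16: L0/L1/L2 = FGH/ABDC/- → run F
t=17: L0/L1/L2 = GH/ABDC/- → run G
t=18: L0/L1/L2 = GH/ABDC/- → run G
t=19: L0/L1/L2 = GH/ABDC/- → run G
t=20: L0/L1/L2 = H/ABDCG/- → run H
t=21: L0/L1/L2 = H/ABDCG/- → run H
t=22: L0/L1/L2 = H/ABDCG/- → run H
t=23: L0/L1/L2 = -/ABDCGH/- → run A
t=24: L0/L1/L2 = -/ABDCGH/- → run A
t=25: L0/L1/L2 = -/BDCGH/- → run B
t=26: L0/L1/L2 = -/BDCGH/- → run B
t=27: L0/L1/L2 = -/BDCGH/- → run B
t=28: L0/L1/L2 = -/BDCGH/- → run B
t=29: L0/L1/L2 = -/DCGH/- → run D
t=30: L0/L1/L2 = -/DCGH/- → run D
t=31: L0/L1/L2 = -/DCGH/- → run D
t=32: L0/L1/L2 = -/DCGH/- → run D
t=33: L0/L1/L2 = -/CGH/- → run C
t=34: L0/L1/L2 = -/CGH/- → run C
t=35: L0/L1/L2 = -/CGH/- → run C
t=36: L0/L1/L2 = -/CGH/- → run C
t=37: L0/L1/L2 = -/GH/- → run G
t=38: L0/L1/L2 = -/GH/- → run G
t=39: L0/L1/L2 = -/H/- → run H
t=40: (idle)
t=41: (idle)
t=42: (idle)
t=43: (idle)
t=44: (idle)
t=45: (idle)
t=46: (idle)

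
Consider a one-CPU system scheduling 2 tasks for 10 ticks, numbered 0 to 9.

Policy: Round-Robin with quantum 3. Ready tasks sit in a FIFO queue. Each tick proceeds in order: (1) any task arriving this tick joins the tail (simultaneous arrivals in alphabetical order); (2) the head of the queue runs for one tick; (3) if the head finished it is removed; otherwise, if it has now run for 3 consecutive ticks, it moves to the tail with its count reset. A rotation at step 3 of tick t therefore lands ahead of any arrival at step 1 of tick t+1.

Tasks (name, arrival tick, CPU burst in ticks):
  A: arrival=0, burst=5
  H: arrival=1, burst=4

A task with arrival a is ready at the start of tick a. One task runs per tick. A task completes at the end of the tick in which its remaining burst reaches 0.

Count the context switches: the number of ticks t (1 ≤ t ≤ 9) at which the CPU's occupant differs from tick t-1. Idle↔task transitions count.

t=0: queue=[A] q_used=0 → run A
t=1: queue=[A,H] q_used=1 → run A
t=2: queue=[A,H] q_used=2 → run A
t=3: queue=[H,A] q_used=0 → run H
t=4: queue=[H,A] q_used=1 → run H
t=5: queue=[H,A] q_used=2 → run H
t=6: queue=[A,H] q_used=0 → run A
t=7: queue=[A,H] q_used=1 → run A
t=8: queue=[H] q_used=0 → run H
t=9: (idle)

context switches = 4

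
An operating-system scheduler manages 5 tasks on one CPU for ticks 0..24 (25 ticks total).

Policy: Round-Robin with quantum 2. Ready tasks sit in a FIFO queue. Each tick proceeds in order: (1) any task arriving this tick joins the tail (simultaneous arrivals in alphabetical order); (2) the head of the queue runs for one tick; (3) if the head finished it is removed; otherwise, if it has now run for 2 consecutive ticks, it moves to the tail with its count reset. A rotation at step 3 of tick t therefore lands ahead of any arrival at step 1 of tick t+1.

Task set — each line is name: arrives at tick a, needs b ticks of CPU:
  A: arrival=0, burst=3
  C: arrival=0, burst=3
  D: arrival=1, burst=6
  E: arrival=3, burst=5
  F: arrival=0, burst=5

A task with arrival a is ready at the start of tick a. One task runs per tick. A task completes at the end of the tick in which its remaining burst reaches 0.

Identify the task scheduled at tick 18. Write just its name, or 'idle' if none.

t=0: queue=[A,C,F] q_used=0 → run A
t=1: queue=[A,C,F,D] q_used=1 → run A
t=2: queue=[C,F,D,A] q_used=0 → run C
t=3: queue=[C,F,D,A,E] q_used=1 → run C
t=4: queue=[F,D,A,E,C] q_used=0 → run F
t=5: queue=[F,D,A,E,C] q_used=1 → run F
t=6: queue=[D,A,E,C,F] q_used=0 → run D
t=7: queue=[D,A,E,C,F] q_used=1 → run D
t=8: queue=[A,E,C,F,D] q_used=0 → run A
t=9: queue=[E,C,F,D] q_used=0 → run E
t=10: queue=[E,C,F,D] q_used=1 → run E
t=11: queue=[C,F,D,E] q_used=0 → run C
t=12: queue=[F,D,E] q_used=0 → run F
t=13: queue=[F,D,E] q_used=1 → run F
t=14: queue=[D,E,F] q_used=0 → run D
t=15: queue=[D,E,F] q_used=1 → run D
t=16: queue=[E,F,D] q_used=0 → run E
t=17: queue=[E,F,D] q_used=1 → run E
t=18: queue=[F,D,E] q_used=0 → run F
t=19: queue=[D,E] q_used=0 → run D
t=20: queue=[D,E] q_used=1 → run D
t=21: queue=[E] q_used=0 → run E
t=22: (idle)
t=23: (idle)
t=24: (idle)

running at tick 18 = F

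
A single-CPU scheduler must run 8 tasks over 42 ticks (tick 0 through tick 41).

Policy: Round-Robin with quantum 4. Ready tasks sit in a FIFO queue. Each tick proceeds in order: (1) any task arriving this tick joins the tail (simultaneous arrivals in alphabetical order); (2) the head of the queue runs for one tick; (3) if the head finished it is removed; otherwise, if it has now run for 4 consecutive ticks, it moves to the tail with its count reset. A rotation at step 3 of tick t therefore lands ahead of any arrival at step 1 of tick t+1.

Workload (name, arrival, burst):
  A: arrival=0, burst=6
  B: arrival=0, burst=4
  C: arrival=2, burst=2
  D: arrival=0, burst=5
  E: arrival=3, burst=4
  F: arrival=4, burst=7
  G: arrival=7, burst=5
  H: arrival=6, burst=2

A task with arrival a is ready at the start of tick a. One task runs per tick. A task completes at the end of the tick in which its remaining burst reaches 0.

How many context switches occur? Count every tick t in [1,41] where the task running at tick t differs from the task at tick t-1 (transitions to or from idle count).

context switches = 12

t=0: queue=[A,B,D] q_used=0 → run A
t=1: queue=[A,B,D] q_used=1 → run A
t=2: queue=[A,B,D,C] q_used=2 → run A
t=3: queue=[A,B,D,C,E] q_used=3 → run A
t=4: queue=[B,D,C,E,A,F] q_used=0 → run B
t=5: queue=[B,D,C,E,A,F] q_used=1 → run B
t=6: queue=[B,D,C,E,A,F,H] q_used=2 → run B
t=7: queue=[B,D,C,E,A,F,H,G] q_used=3 → run B
t=8: queue=[D,C,E,A,F,H,G] q_used=0 → run D
t=9: queue=[D,C,E,A,F,H,G] q_used=1 → run D
t=10: queue=[D,C,E,A,F,H,G] q_used=2 → run D
t=11: queue=[D,C,E,A,F,H,G] q_used=3 → run D
t=12: queue=[C,E,A,F,H,G,D] q_used=0 → run C
t=13: queue=[C,E,A,F,H,G,D] q_used=1 → run C
t=14: queue=[E,A,F,H,G,D] q_used=0 → run E
t=15: queue=[E,A,F,H,G,D] q_used=1 → run E
t=16: queue=[E,A,F,H,G,D] q_used=2 → run E
t=17: queue=[E,A,F,H,G,D] q_used=3 → run E
t=18: queue=[A,F,H,G,D] q_used=0 → run A
t=19: queue=[A,F,H,G,D] q_used=1 → run A
t=20: queue=[F,H,G,D] q_used=0 → run F
t=21: queue=[F,H,G,D] q_used=1 → run F
t=22: queue=[F,H,G,D] q_used=2 → run F
t=23: queue=[F,H,G,D] q_used=3 → run F
t=24: queue=[H,G,D,F] q_used=0 → run H
t=25: queue=[H,G,D,F] q_used=1 → run H
t=26: queue=[G,D,F] q_used=0 → run G
t=27: queue=[G,D,F] q_used=1 → run G
t=28: queue=[G,D,F] q_used=2 → run G
t=29: queue=[G,D,F] q_used=3 → run G
t=30: queue=[D,F,G] q_used=0 → run D
t=31: queue=[F,G] q_used=0 → run F
t=32: queue=[F,G] q_used=1 → run F
t=33: queue=[F,G] q_used=2 → run F
t=34: queue=[G] q_used=0 → run G
t=35: (idle)
t=36: (idle)
t=37: (idle)
t=38: (idle)
t=39: (idle)
t=40: (idle)
t=41: (idle)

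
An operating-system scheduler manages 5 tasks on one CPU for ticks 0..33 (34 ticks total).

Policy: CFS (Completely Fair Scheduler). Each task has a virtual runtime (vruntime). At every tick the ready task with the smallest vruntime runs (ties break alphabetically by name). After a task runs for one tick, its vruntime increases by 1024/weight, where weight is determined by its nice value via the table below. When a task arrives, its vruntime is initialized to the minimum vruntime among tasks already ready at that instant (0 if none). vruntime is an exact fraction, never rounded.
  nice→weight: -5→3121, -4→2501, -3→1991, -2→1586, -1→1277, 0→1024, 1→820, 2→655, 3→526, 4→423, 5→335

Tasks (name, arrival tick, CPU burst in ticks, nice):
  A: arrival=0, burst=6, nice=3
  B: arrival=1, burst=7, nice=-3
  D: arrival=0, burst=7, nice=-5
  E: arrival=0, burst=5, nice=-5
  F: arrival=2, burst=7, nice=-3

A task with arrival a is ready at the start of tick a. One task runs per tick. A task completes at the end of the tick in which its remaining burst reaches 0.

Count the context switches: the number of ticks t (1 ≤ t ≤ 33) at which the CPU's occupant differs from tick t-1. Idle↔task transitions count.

context switches = 29

t=0: vr[A=0 D=0 E=0] → run A
t=1: vr[A=512/263 B=0 D=0 E=0] → run B
t=2: vr[A=512/263 B=1024/1991 D=0 E=0 F=0] → run D
t=3: vr[A=512/263 B=1024/1991 D=1024/3121 E=0 F=0] → run E
t=4: vr[A=512/263 B=1024/1991 D=1024/3121 E=1024/3121 F=0] → run F
t=5: vr[A=512/263 B=1024/1991 D=1024/3121 E=1024/3121 F=1024/1991] → run D
t=6: vr[A=512/263 B=1024/1991 D=2048/3121 E=1024/3121 F=1024/1991] → run E
t=7: vr[A=512/263 B=1024/1991 D=2048/3121 E=2048/3121 F=1024/1991] → run B
t=8: vr[A=512/263 B=2048/1991 D=2048/3121 E=2048/3121 F=1024/1991] → run F
t=9: vr[A=512/263 B=2048/1991 D=2048/3121 E=2048/3121 F=2048/1991] → run D
t=10: vr[A=512/263 B=2048/1991 D=3072/3121 E=2048/3121 F=2048/1991] → run E
t=11: vr[A=512/263 B=2048/1991 D=3072/3121 E=3072/3121 F=2048/1991] → run D
t=12: vr[A=512/263 B=2048/1991 D=4096/3121 E=3072/3121 F=2048/1991] → run E
t=13: vr[A=512/263 B=2048/1991 D=4096/3121 E=4096/3121 F=2048/1991] → run B
t=14: vr[A=512/263 B=3072/1991 D=4096/3121 E=4096/3121 F=2048/1991] → run F
t=15: vr[A=512/263 B=3072/1991 D=4096/3121 E=4096/3121 F=3072/1991] → run D
t=16: vr[A=512/263 B=3072/1991 D=5120/3121 E=4096/3121 F=3072/1991] → run E
t=17: vr[A=512/263 B=3072/1991 D=5120/3121 F=3072/1991] → run B
t=18: vr[A=512/263 B=4096/1991 D=5120/3121 F=3072/1991] → run F
t=19: vr[A=512/263 B=4096/1991 D=5120/3121 F=4096/1991] → run D
t=20: vr[A=512/263 B=4096/1991 D=6144/3121 F=4096/1991] → run A
t=21: vr[A=1024/263 B=4096/1991 D=6144/3121 F=4096/1991] → run D
t=22: vr[A=1024/263 B=4096/1991 F=4096/1991] → run B
t=23: vr[A=1024/263 B=5120/1991 F=4096/1991] → run F
t=24: vr[A=1024/263 B=5120/1991 F=5120/1991] → run B
t=25: vr[A=1024/263 B=6144/1991 F=5120/1991] → run F
t=26: vr[A=1024/263 B=6144/1991 F=6144/1991] → run B
t=27: vr[A=1024/263 F=6144/1991] → run F
t=28: vr[A=1024/263] → run A
t=29: vr[A=1536/263] → run A
t=30: vr[A=2048/263] → run A
t=31: vr[A=2560/263] → run A
t=32: (idle)
t=33: (idle)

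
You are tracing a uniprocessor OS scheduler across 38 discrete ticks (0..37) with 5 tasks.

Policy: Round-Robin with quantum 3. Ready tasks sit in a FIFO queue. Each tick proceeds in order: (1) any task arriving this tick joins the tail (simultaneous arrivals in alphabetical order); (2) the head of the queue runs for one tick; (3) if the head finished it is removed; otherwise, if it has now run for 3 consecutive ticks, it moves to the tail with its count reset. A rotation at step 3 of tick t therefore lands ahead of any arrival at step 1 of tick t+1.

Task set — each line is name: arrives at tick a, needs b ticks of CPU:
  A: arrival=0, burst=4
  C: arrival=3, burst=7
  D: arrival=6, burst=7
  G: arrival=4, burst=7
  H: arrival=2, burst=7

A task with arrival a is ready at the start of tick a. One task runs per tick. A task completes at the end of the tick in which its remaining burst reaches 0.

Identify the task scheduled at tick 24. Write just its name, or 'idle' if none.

t=0: queue=[A] q_used=0 → run A
t=1: queue=[A] q_used=1 → run A
t=2: queue=[A,H] q_used=2 → run A
t=3: queue=[H,A,C] q_used=0 → run H
t=4: queue=[H,A,C,G] q_used=1 → run H
t=5: queue=[H,A,C,G] q_used=2 → run H
t=6: queue=[A,C,G,H,D] q_used=0 → run A
t=7: queue=[C,G,H,D] q_used=0 → run C
t=8: queue=[C,G,H,D] q_used=1 → run C
t=9: queue=[C,G,H,D] q_used=2 → run C
t=10: queue=[G,H,D,C] q_used=0 → run G
t=11: queue=[G,H,D,C] q_used=1 → run G
t=12: queue=[G,H,D,C] q_used=2 → run G
t=13: queue=[H,D,C,G] q_used=0 → run H
t=14: queue=[H,D,C,G] q_used=1 → run H
t=15: queue=[H,D,C,G] q_used=2 → run H
t=16: queue=[D,C,G,H] q_used=0 → run D
t=17: queue=[D,C,G,H] q_used=1 → run D
t=18: queue=[D,C,G,H] q_used=2 → run D
t=19: queue=[C,G,H,D] q_used=0 → run C
t=20: queue=[C,G,H,D] q_used=1 → run C
t=21: queue=[C,G,H,D] q_used=2 → run C
t=22: queue=[G,H,D,C] q_used=0 → run G
t=23: queue=[G,H,D,C] q_used=1 → run G
t=24: queue=[G,H,D,C] q_used=2 → run G
t=25: queue=[H,D,C,G] q_used=0 → run H
t=26: queue=[D,C,G] q_used=0 → run D
t=27: queue=[D,C,G] q_used=1 → run D
t=28: queue=[D,C,G] q_used=2 → run D
t=29: queue=[C,G,D] q_used=0 → run C
t=30: queue=[G,D] q_used=0 → run G
t=31: queue=[D] q_used=0 → run D
t=32: (idle)
t=33: (idle)
t=34: (idle)
t=35: (idle)
t=36: (idle)
t=37: (idle)

running at tick 24 = G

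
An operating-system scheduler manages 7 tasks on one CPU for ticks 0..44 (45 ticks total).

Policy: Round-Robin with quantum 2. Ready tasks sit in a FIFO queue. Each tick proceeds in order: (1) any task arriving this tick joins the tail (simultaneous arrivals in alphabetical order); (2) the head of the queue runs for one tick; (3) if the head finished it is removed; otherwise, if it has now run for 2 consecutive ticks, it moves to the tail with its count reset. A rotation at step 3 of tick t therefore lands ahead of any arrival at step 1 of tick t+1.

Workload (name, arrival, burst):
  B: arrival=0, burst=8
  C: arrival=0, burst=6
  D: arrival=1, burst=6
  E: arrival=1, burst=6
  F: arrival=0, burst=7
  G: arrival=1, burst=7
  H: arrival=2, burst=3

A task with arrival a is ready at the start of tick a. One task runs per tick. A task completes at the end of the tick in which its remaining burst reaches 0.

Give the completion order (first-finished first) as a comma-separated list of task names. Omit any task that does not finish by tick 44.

t=0: queue=[B,C,F] q_used=0 → run B
t=1: queue=[B,C,F,D,E,G] q_used=1 → run B
t=2: queue=[C,F,D,E,G,B,H] q_used=0 → run C
t=3: queue=[C,F,D,E,G,B,H] q_used=1 → run C
t=4: queue=[F,D,E,G,B,H,C] q_used=0 → run F
t=5: queue=[F,D,E,G,B,H,C] q_used=1 → run F
t=6: queue=[D,E,G,B,H,C,F] q_used=0 → run D
t=7: queue=[D,E,G,B,H,C,F] q_used=1 → run D
t=8: queue=[E,G,B,H,C,F,D] q_used=0 → run E
t=9: queue=[E,G,B,H,C,F,D] q_used=1 → run E
t=10: queue=[G,B,H,C,F,D,E] q_used=0 → run G
t=11: queue=[G,B,H,C,F,D,E] q_used=1 → run G
t=12: queue=[B,H,C,F,D,E,G] q_used=0 → run B
t=13: queue=[B,H,C,F,D,E,G] q_used=1 → run B
t=14: queue=[H,C,F,D,E,G,B] q_used=0 → run H
t=15: queue=[H,C,F,D,E,G,B] q_used=1 → run H
t=16: queue=[C,F,D,E,G,B,H] q_used=0 → run C
t=17: queue=[C,F,D,E,G,B,H] q_used=1 → run C
t=18: queue=[F,D,E,G,B,H,C] q_used=0 → run F
t=19: queue=[F,D,E,G,B,H,C] q_used=1 → run F
t=20: queue=[D,E,G,B,H,C,F] q_used=0 → run D
t=21: queue=[D,E,G,B,H,C,F] q_used=1 → run D
t=22: queue=[E,G,B,H,C,F,D] q_used=0 → run E
t=23: queue=[E,G,B,H,C,F,D] q_used=1 → run E
t=24: queue=[G,B,H,C,F,D,E] q_used=0 → run G
t=25: queue=[G,B,H,C,F,D,E] q_used=1 → run G
t=26: queue=[B,H,C,F,D,E,G] q_used=0 → run B
t=27: queue=[B,H,C,F,D,E,G] q_used=1 → run B
t=28: queue=[H,C,F,D,E,G,B] q_used=0 → run H
t=29: queue=[C,F,D,E,G,B] q_used=0 → run C
t=30: queue=[C,F,D,E,G,B] q_used=1 → run C
t=31: queue=[F,D,E,G,B] q_used=0 → run F
t=32: queue=[F,D,E,G,B] q_used=1 → run F
t=33: queue=[D,E,G,B,F] q_used=0 → run D
t=34: queue=[D,E,G,B,F] q_used=1 → run D
t=35: queue=[E,G,B,F] q_used=0 → run E
t=36: queue=[E,G,B,F] q_used=1 → run E
t=37: queue=[G,B,F] q_used=0 → run G
t=38: queue=[G,B,F] q_used=1 → run G
t=39: queue=[B,F,G] q_used=0 → run B
t=40: queue=[B,F,G] q_used=1 → run B
t=41: queue=[F,G] q_used=0 → run F
t=42: queue=[G] q_used=0 → run G
t=43: (idle)
t=44: (idle)

completion order = H, C, D, E, B, F, G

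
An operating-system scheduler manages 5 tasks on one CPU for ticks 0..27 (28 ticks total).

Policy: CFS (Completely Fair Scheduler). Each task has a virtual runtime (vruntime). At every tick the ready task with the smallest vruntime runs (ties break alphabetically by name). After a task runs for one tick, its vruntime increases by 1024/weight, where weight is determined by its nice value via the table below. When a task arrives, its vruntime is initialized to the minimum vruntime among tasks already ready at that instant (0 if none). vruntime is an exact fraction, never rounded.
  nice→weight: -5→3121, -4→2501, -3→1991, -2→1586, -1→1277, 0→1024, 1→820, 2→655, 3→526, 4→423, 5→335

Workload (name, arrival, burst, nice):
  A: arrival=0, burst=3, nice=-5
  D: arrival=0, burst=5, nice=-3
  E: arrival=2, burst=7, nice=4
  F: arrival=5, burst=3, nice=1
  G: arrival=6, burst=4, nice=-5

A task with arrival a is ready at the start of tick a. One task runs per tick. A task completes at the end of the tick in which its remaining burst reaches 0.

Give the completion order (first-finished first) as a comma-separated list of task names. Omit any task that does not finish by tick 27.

t=0: vr[A=0 D=0] → run A
t=1: vr[A=1024/3121 D=0] → run D
t=2: vr[A=1024/3121 D=1024/1991 E=1024/3121] → run A
t=3: vr[A=2048/3121 D=1024/1991 E=1024/3121] → run E
t=4: vr[A=2048/3121 D=1024/1991 E=3629056/1320183] → run D
t=5: vr[A=2048/3121 D=2048/1991 E=3629056/1320183 F=2048/3121] → run A
t=6: vr[D=2048/1991 E=3629056/1320183 F=2048/3121 G=2048/3121] → run F
t=7: vr[D=2048/1991 E=3629056/1320183 F=1218816/639805 G=2048/3121] → run G
t=8: vr[D=2048/1991 E=3629056/1320183 F=1218816/639805 G=3072/3121] → run G
t=9: vr[D=2048/1991 E=3629056/1320183 F=1218816/639805 G=4096/3121] → run D
t=10: vr[D=3072/1991 E=3629056/1320183 F=1218816/639805 G=4096/3121] → run G
t=11: vr[D=3072/1991 E=3629056/1320183 F=1218816/639805 G=5120/3121] → run D
t=12: vr[D=4096/1991 E=3629056/1320183 F=1218816/639805 G=5120/3121] → run G
t=13: vr[D=4096/1991 E=3629056/1320183 F=1218816/639805] → run F
t=14: vr[D=4096/1991 E=3629056/1320183 F=2017792/639805] → run D
t=15: vr[E=3629056/1320183 F=2017792/639805] → run E
t=16: vr[E=6824960/1320183 F=2017792/639805] → run F
t=17: vr[E=6824960/1320183] → run E
t=18: vr[E=3340288/440061] → run E
t=19: vr[E=13216768/1320183] → run E
t=20: vr[E=16412672/1320183] → run E
t=21: vr[E=6536192/440061] → run E
t=22: (idle)
t=23: (idle)
t=24: (idle)
t=25: (idle)
t=26: (idle)
t=27: (idle)

completion order = A, G, D, F, E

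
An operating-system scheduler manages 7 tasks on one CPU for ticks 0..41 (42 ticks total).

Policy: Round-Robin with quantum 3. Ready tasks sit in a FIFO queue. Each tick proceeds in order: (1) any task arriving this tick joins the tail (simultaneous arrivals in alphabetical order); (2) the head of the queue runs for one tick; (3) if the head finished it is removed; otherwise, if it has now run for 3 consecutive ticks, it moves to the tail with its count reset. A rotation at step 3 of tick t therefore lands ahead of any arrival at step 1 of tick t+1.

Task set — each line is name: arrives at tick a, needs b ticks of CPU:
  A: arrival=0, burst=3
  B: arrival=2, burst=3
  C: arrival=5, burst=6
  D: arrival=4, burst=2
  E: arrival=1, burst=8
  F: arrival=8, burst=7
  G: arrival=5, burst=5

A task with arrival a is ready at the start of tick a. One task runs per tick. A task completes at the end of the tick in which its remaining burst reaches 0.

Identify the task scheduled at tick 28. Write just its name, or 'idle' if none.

running at tick 28 = E

t=0: queue=[A] q_used=0 → run A
t=1: queue=[A,E] q_used=1 → run A
t=2: queue=[A,E,B] q_used=2 → run A
t=3: queue=[E,B] q_used=0 → run E
t=4: queue=[E,B,D] q_used=1 → run E
t=5: queue=[E,B,D,C,G] q_used=2 → run E
t=6: queue=[B,D,C,G,E] q_used=0 → run B
t=7: queue=[B,D,C,G,E] q_used=1 → run B
t=8: queue=[B,D,C,G,E,F] q_used=2 → run B
t=9: queue=[D,C,G,E,F] q_used=0 → run D
t=10: queue=[D,C,G,E,F] q_used=1 → run D
t=11: queue=[C,G,E,F] q_used=0 → run C
t=12: queue=[C,G,E,F] q_used=1 → run C
t=13: queue=[C,G,E,F] q_used=2 → run C
t=14: queue=[G,E,F,C] q_used=0 → run G
t=15: queue=[G,E,F,C] q_used=1 → run G
t=16: queue=[G,E,F,C] q_used=2 → run G
t=17: queue=[E,F,C,G] q_used=0 → run E
t=18: queue=[E,F,C,G] q_used=1 → run E
t=19: queue=[E,F,C,G] q_used=2 → run E
t=20: queue=[F,C,G,E] q_used=0 → run F
t=21: queue=[F,C,G,E] q_used=1 → run F
t=22: queue=[F,C,G,E] q_used=2 → run F
t=23: queue=[C,G,E,F] q_used=0 → run C
t=24: queue=[C,G,E,F] q_used=1 → run C
t=25: queue=[C,G,E,F] q_used=2 → run C
t=26: queue=[G,E,F] q_used=0 → run G
t=27: queue=[G,E,F] q_used=1 → run G
t=28: queue=[E,F] q_used=0 → run E
t=29: queue=[E,F] q_used=1 → run E
t=30: queue=[F] q_used=0 → run F
t=31: queue=[F] q_used=1 → run F
t=32: queue=[F] q_used=2 → run F
t=33: queue=[F] q_used=0 → run F
t=34: (idle)
t=35: (idle)
t=36: (idle)
t=37: (idle)
t=38: (idle)
t=39: (idle)
t=40: (idle)
t=41: (idle)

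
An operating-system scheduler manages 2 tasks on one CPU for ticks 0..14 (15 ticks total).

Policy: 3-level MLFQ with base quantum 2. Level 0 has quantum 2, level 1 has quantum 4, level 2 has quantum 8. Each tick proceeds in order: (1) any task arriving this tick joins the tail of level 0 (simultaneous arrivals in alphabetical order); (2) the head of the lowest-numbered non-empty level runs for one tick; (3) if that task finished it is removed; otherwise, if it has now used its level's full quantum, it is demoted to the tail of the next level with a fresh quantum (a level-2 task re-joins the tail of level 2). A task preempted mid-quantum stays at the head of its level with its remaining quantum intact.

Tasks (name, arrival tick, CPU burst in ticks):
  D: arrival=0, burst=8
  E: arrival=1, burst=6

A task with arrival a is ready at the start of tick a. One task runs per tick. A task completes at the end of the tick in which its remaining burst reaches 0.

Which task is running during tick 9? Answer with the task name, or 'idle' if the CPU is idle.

running at tick 9 = E

t=0: L0/L1/L2 = D/-/- → run D
t=1: L0/L1/L2 = DE/-/- → run D
t=2: L0/L1/L2 = E/D/- → run E
t=3: L0/L1/L2 = E/D/- → run E
t=4: L0/L1/L2 = -/DE/- → run D
t=5: L0/L1/L2 = -/DE/- → run D
t=6: L0/L1/L2 = -/DE/- → run D
t=7: L0/L1/L2 = -/DE/- → run D
t=8: L0/L1/L2 = -/E/D → run E
t=9: L0/L1/L2 = -/E/D → run E
t=10: L0/L1/L2 = -/E/D → run E
t=11: L0/L1/L2 = -/E/D → run E
t=12: L0/L1/L2 = -/-/D → run D
t=13: L0/L1/L2 = -/-/D → run D
t=14: (idle)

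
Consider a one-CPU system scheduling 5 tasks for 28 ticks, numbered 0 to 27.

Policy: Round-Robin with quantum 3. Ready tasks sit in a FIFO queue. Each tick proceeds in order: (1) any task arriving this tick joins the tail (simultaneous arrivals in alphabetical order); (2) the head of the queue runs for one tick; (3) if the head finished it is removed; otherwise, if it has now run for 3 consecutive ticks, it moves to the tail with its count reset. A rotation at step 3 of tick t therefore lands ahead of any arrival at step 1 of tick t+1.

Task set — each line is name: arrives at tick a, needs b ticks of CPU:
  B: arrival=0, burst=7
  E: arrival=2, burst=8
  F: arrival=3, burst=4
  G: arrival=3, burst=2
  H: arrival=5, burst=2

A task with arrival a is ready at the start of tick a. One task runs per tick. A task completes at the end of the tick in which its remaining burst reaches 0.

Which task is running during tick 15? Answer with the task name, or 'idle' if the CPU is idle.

running at tick 15 = H

t=0: queue=[B] q_used=0 → run B
t=1: queue=[B] q_used=1 → run B
t=2: queue=[B,E] q_used=2 → run B
t=3: queue=[E,B,F,G] q_used=0 → run E
t=4: queue=[E,B,F,G] q_used=1 → run E
t=5: queue=[E,B,F,G,H] q_used=2 → run E
t=6: queue=[B,F,G,H,E] q_used=0 → run B
t=7: queue=[B,F,G,H,E] q_used=1 → run B
t=8: queue=[B,F,G,H,E] q_used=2 → run B
t=9: queue=[F,G,H,E,B] q_used=0 → run F
t=10: queue=[F,G,H,E,B] q_used=1 → run F
t=11: queue=[F,G,H,E,B] q_used=2 → run F
t=12: queue=[G,H,E,B,F] q_used=0 → run G
t=13: queue=[G,H,E,B,F] q_used=1 → run G
t=14: queue=[H,E,B,F] q_used=0 → run H
t=15: queue=[H,E,B,F] q_used=1 → run H
t=16: queue=[E,B,F] q_used=0 → run E
t=17: queue=[E,B,F] q_used=1 → run E
t=18: queue=[E,B,F] q_used=2 → run E
t=19: queue=[B,F,E] q_used=0 → run B
t=20: queue=[F,E] q_used=0 → run F
t=21: queue=[E] q_used=0 → run E
t=22: queue=[E] q_used=1 → run E
t=23: (idle)
t=24: (idle)
t=25: (idle)
t=26: (idle)
t=27: (idle)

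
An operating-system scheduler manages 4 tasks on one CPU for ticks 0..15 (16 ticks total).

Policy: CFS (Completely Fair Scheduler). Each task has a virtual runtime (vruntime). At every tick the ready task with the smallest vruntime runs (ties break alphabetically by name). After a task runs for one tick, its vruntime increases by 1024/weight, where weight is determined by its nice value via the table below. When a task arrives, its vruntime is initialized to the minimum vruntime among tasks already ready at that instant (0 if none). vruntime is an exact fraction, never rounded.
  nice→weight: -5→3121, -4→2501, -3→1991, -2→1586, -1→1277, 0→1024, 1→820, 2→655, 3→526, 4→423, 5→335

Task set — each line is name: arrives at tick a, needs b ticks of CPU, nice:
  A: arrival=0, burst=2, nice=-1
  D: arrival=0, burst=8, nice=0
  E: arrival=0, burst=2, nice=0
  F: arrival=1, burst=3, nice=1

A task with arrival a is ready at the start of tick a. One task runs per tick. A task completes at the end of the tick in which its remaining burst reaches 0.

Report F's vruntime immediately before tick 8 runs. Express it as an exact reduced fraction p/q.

vruntime(F, start of tick 8) = 512/205

t=0: vr[A=0 D=0 E=0] → run A
t=1: vr[A=1024/1277 D=0 E=0 F=0] → run D
t=2: vr[A=1024/1277 D=1 E=0 F=0] → run E
t=3: vr[A=1024/1277 D=1 E=1 F=0] → run F
t=4: vr[A=1024/1277 D=1 E=1 F=256/205] → run A
t=5: vr[D=1 E=1 F=256/205] → run D
t=6: vr[D=2 E=1 F=256/205] → run E
t=7: vr[D=2 F=256/205] → run F
t=8: vr[D=2 F=512/205] → run D
t=9: vr[D=3 F=512/205] → run F
t=10: vr[D=3] → run D
t=11: vr[D=4] → run D
t=12: vr[D=5] → run D
t=13: vr[D=6] → run D
t=14: vr[D=7] → run D
t=15: (idle)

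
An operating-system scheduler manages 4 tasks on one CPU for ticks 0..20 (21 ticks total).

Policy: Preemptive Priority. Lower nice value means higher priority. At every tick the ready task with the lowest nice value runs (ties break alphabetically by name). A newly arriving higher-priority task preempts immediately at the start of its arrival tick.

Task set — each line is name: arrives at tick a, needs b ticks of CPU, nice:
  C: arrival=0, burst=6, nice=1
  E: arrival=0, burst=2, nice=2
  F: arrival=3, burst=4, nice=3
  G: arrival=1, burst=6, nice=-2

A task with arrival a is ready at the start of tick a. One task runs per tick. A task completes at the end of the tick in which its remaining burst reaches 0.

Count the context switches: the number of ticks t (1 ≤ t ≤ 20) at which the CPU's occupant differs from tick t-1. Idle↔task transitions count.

t=0: ready={C,E} → run C
t=1: ready={C,E,G} → run G
t=2: ready={C,E,G} → run G
t=3: ready={C,E,F,G} → run G
t=4: ready={C,E,F,G} → run G
t=5: ready={C,E,F,G} → run G
t=6: ready={C,E,F,G} → run G
t=7: ready={C,E,F} → run C
t=8: ready={C,E,F} → run C
t=9: ready={C,E,F} → run C
t=10: ready={C,E,F} → run C
t=11: ready={C,E,F} → run C
t=12: ready={E,F} → run E
t=13: ready={E,F} → run E
t=14: ready={F} → run F
t=15: ready={F} → run F
t=16: ready={F} → run F
t=17: ready={F} → run F
t=18: (idle)
t=19: (idle)
t=20: (idle)

context switches = 5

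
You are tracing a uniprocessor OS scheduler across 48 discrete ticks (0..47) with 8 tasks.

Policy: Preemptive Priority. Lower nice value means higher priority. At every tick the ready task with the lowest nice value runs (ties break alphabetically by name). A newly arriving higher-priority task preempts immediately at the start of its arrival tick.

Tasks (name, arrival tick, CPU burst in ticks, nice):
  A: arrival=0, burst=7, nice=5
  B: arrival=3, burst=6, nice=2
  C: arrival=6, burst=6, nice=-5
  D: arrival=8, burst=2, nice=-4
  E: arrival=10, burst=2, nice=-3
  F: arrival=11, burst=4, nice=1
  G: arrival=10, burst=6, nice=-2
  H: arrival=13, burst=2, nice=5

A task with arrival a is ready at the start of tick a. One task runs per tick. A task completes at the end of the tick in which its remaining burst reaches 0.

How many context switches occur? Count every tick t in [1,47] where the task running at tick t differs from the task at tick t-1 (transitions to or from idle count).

t=0: ready={A} → run A
t=1: ready={A} → run A
t=2: ready={A} → run A
t=3: ready={A,B} → run B
t=4: ready={A,B} → run B
t=5: ready={A,B} → run B
t=6: ready={A,B,C} → run C
t=7: ready={A,B,C} → run C
t=8: ready={A,B,C,D} → run C
t=9: ready={A,B,C,D} → run C
t=10: ready={A,B,C,D,E,G} → run C
t=11: ready={A,B,C,D,E,F,G} → run C
t=12: ready={A,B,D,E,F,G} → run D
t=13: ready={A,B,D,E,F,G,H} → run D
t=14: ready={A,B,E,F,G,H} → run E
t=15: ready={A,B,E,F,G,H} → run E
t=16: ready={A,B,F,G,H} → run G
t=17: ready={A,B,F,G,H} → run G
t=18: ready={A,B,F,G,H} → run G
t=19: ready={A,B,F,G,H} → run G
t=20: ready={A,B,F,G,H} → run G
t=21: ready={A,B,F,G,H} → run G
t=22: ready={A,B,F,H} → run F
t=23: ready={A,B,F,H} → run F
t=24: ready={A,B,F,H} → run F
t=25: ready={A,B,F,H} → run F
t=26: ready={A,B,H} → run B
t=27: ready={A,B,H} → run B
t=28: ready={A,B,H} → run B
t=29: ready={A,H} → run A
t=30: ready={A,H} → run A
t=31: ready={A,H} → run A
t=32: ready={A,H} → run A
t=33: ready={H} → run H
t=34: ready={H} → run H
t=35: (idle)
t=36: (idle)
t=37: (idle)
t=38: (idle)
t=39: (idle)
t=40: (idle)
t=41: (idle)
t=42: (idle)
t=43: (idle)
t=44: (idle)
t=45: (idle)
t=46: (idle)
t=47: (idle)

context switches = 10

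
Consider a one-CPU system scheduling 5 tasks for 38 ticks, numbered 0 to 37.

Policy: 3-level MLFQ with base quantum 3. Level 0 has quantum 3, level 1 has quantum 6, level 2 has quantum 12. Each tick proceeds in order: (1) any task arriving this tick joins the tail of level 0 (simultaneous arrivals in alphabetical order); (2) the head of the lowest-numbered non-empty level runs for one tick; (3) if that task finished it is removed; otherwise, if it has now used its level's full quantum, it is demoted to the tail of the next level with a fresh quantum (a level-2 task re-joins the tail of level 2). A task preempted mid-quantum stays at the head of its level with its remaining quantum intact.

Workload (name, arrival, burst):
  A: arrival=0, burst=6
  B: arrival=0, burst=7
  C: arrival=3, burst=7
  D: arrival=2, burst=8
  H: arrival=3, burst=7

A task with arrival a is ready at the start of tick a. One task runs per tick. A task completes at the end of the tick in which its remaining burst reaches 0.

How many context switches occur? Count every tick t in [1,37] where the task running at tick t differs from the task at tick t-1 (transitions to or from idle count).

context switches = 10

t=0: L0/L1/L2 = AB/-/- → run A
t=1: L0/L1/L2 = AB/-/- → run A
t=2: L0/L1/L2 = ABD/-/- → run A
t=3: L0/L1/L2 = BDCH/A/- → run B
t=4: L0/L1/L2 = BDCH/A/- → run B
t=5: L0/L1/L2 = BDCH/A/- → run B
t=6: L0/L1/L2 = DCH/AB/- → run D
t=7: L0/L1/L2 = DCH/AB/- → run D
t=8: L0/L1/L2 = DCH/AB/- → run D
t=9: L0/L1/L2 = CH/ABD/- → run C
t=10: L0/L1/L2 = CH/ABD/- → run C
t=11: L0/L1/L2 = CH/ABD/- → run C
t=12: L0/L1/L2 = H/ABDC/- → run H
t=13: L0/L1/L2 = H/ABDC/- → run H
t=14: L0/L1/L2 = H/ABDC/- → run H
t=15: L0/L1/L2 = -/ABDCH/- → run A
t=16: L0/L1/L2 = -/ABDCH/- → run A
t=17: L0/L1/L2 = -/ABDCH/- → run A
t=18: L0/L1/L2 = -/BDCH/- → run B
t=19: L0/L1/L2 = -/BDCH/- → run B
t=20: L0/L1/L2 = -/BDCH/- → run B
t=21: L0/L1/L2 = -/BDCH/- → run B
t=22: L0/L1/L2 = -/DCH/- → run D
t=23: L0/L1/L2 = -/DCH/- → run D
t=24: L0/L1/L2 = -/DCH/- → run D
t=25: L0/L1/L2 = -/DCH/- → run D
t=26: L0/L1/L2 = -/DCH/- → run D
t=27: L0/L1/L2 = -/CH/- → run C
t=28: L0/L1/L2 = -/CH/- → run C
t=29: L0/L1/L2 = -/CH/- → run C
t=30: L0/L1/L2 = -/CH/- → run C
t=31: L0/L1/L2 = -/H/- → run H
t=32: L0/L1/L2 = -/H/- → run H
t=33: L0/L1/L2 = -/H/- → run H
t=34: L0/L1/L2 = -/H/- → run H
t=35: (idle)
t=36: (idle)
t=37: (idle)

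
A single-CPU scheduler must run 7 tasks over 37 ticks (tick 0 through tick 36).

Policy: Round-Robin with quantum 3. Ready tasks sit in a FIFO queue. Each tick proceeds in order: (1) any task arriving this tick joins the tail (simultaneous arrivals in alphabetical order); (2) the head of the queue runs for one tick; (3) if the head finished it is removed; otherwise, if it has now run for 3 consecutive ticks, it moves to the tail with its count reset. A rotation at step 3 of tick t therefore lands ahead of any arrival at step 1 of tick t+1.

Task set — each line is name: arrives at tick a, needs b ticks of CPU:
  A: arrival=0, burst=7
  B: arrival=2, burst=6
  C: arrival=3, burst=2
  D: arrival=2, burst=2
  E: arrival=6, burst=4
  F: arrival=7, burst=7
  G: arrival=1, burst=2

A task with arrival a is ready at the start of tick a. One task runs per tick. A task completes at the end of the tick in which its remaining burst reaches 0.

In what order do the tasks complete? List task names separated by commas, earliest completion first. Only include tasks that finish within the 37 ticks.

t=0: queue=[A] q_used=0 → run A
t=1: queue=[A,G] q_used=1 → run A
t=2: queue=[A,G,B,D] q_used=2 → run A
t=3: queue=[G,B,D,A,C] q_used=0 → run G
t=4: queue=[G,B,D,A,C] q_used=1 → run G
t=5: queue=[B,D,A,C] q_used=0 → run B
t=6: queue=[B,D,A,C,E] q_used=1 → run B
t=7: queue=[B,D,A,C,E,F] q_used=2 → run B
t=8: queue=[D,A,C,E,F,B] q_used=0 → run D
t=9: queue=[D,A,C,E,F,B] q_used=1 → run D
t=10: queue=[A,C,E,F,B] q_used=0 → run A
t=11: queue=[A,C,E,F,B] q_used=1 → run A
t=12: queue=[A,C,E,F,B] q_used=2 → run A
t=13: queue=[C,E,F,B,A] q_used=0 → run C
t=14: queue=[C,E,F,B,A] q_used=1 → run C
t=15: queue=[E,F,B,A] q_used=0 → run E
t=16: queue=[E,F,B,A] q_used=1 → run E
t=17: queue=[E,F,B,A] q_used=2 → run E
t=18: queue=[F,B,A,E] q_used=0 → run F
t=19: queue=[F,B,A,E] q_used=1 → run F
t=20: queue=[F,B,A,E] q_used=2 → run F
t=21: queue=[B,A,E,F] q_used=0 → run B
t=22: queue=[B,A,E,F] q_used=1 → run B
t=23: queue=[B,A,E,F] q_used=2 → run B
t=24: queue=[A,E,F] q_used=0 → run A
t=25: queue=[E,F] q_used=0 → run E
t=26: queue=[F] q_used=0 → run F
t=27: queue=[F] q_used=1 → run F
t=28: queue=[F] q_used=2 → run F
t=29: queue=[F] q_used=0 → run F
t=30: (idle)
t=31: (idle)
t=32: (idle)
t=33: (idle)
t=34: (idle)
t=35: (idle)
t=36: (idle)

completion order = G, D, C, B, A, E, F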